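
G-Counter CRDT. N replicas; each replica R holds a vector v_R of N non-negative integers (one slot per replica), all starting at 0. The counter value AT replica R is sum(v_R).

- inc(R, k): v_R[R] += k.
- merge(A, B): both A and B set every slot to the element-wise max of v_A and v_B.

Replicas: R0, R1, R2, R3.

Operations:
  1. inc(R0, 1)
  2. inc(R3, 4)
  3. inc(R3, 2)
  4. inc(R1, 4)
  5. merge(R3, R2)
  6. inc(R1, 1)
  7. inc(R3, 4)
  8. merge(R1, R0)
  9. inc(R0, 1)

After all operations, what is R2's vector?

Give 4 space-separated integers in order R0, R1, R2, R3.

Op 1: inc R0 by 1 -> R0=(1,0,0,0) value=1
Op 2: inc R3 by 4 -> R3=(0,0,0,4) value=4
Op 3: inc R3 by 2 -> R3=(0,0,0,6) value=6
Op 4: inc R1 by 4 -> R1=(0,4,0,0) value=4
Op 5: merge R3<->R2 -> R3=(0,0,0,6) R2=(0,0,0,6)
Op 6: inc R1 by 1 -> R1=(0,5,0,0) value=5
Op 7: inc R3 by 4 -> R3=(0,0,0,10) value=10
Op 8: merge R1<->R0 -> R1=(1,5,0,0) R0=(1,5,0,0)
Op 9: inc R0 by 1 -> R0=(2,5,0,0) value=7

Answer: 0 0 0 6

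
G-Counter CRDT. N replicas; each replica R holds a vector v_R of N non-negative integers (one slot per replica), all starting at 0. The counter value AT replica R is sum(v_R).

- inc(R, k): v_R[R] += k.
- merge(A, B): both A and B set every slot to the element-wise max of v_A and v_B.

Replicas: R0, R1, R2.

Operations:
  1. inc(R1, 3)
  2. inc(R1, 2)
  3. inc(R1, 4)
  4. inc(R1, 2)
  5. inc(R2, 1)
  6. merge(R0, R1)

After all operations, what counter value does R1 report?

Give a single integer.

Answer: 11

Derivation:
Op 1: inc R1 by 3 -> R1=(0,3,0) value=3
Op 2: inc R1 by 2 -> R1=(0,5,0) value=5
Op 3: inc R1 by 4 -> R1=(0,9,0) value=9
Op 4: inc R1 by 2 -> R1=(0,11,0) value=11
Op 5: inc R2 by 1 -> R2=(0,0,1) value=1
Op 6: merge R0<->R1 -> R0=(0,11,0) R1=(0,11,0)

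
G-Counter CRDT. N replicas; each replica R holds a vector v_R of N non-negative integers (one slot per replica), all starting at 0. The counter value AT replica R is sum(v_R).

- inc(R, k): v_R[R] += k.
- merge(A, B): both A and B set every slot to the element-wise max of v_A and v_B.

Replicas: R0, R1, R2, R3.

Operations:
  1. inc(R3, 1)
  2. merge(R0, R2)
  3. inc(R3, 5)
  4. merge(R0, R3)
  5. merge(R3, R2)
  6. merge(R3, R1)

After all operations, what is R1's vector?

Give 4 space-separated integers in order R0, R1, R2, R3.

Op 1: inc R3 by 1 -> R3=(0,0,0,1) value=1
Op 2: merge R0<->R2 -> R0=(0,0,0,0) R2=(0,0,0,0)
Op 3: inc R3 by 5 -> R3=(0,0,0,6) value=6
Op 4: merge R0<->R3 -> R0=(0,0,0,6) R3=(0,0,0,6)
Op 5: merge R3<->R2 -> R3=(0,0,0,6) R2=(0,0,0,6)
Op 6: merge R3<->R1 -> R3=(0,0,0,6) R1=(0,0,0,6)

Answer: 0 0 0 6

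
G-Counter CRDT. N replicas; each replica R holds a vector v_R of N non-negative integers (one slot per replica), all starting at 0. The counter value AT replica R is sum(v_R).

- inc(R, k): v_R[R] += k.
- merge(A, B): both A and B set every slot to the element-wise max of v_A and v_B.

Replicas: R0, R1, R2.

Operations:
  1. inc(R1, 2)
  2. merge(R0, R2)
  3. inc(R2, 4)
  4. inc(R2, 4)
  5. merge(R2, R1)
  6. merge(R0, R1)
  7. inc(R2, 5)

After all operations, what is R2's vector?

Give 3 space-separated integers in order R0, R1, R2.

Answer: 0 2 13

Derivation:
Op 1: inc R1 by 2 -> R1=(0,2,0) value=2
Op 2: merge R0<->R2 -> R0=(0,0,0) R2=(0,0,0)
Op 3: inc R2 by 4 -> R2=(0,0,4) value=4
Op 4: inc R2 by 4 -> R2=(0,0,8) value=8
Op 5: merge R2<->R1 -> R2=(0,2,8) R1=(0,2,8)
Op 6: merge R0<->R1 -> R0=(0,2,8) R1=(0,2,8)
Op 7: inc R2 by 5 -> R2=(0,2,13) value=15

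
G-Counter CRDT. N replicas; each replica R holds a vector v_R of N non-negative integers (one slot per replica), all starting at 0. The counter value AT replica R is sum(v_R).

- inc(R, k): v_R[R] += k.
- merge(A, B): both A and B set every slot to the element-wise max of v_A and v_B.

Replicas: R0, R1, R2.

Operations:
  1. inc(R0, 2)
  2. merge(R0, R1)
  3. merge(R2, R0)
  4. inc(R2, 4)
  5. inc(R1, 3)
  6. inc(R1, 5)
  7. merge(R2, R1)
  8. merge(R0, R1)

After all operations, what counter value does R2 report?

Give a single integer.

Op 1: inc R0 by 2 -> R0=(2,0,0) value=2
Op 2: merge R0<->R1 -> R0=(2,0,0) R1=(2,0,0)
Op 3: merge R2<->R0 -> R2=(2,0,0) R0=(2,0,0)
Op 4: inc R2 by 4 -> R2=(2,0,4) value=6
Op 5: inc R1 by 3 -> R1=(2,3,0) value=5
Op 6: inc R1 by 5 -> R1=(2,8,0) value=10
Op 7: merge R2<->R1 -> R2=(2,8,4) R1=(2,8,4)
Op 8: merge R0<->R1 -> R0=(2,8,4) R1=(2,8,4)

Answer: 14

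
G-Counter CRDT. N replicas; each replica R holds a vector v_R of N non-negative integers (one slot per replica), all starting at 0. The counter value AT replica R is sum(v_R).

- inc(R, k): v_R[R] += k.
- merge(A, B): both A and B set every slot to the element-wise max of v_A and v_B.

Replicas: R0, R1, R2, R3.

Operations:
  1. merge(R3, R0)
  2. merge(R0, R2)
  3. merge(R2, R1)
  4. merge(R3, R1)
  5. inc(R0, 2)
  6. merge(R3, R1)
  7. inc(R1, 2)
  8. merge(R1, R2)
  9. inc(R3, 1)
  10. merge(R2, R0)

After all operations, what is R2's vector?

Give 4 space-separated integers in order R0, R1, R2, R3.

Op 1: merge R3<->R0 -> R3=(0,0,0,0) R0=(0,0,0,0)
Op 2: merge R0<->R2 -> R0=(0,0,0,0) R2=(0,0,0,0)
Op 3: merge R2<->R1 -> R2=(0,0,0,0) R1=(0,0,0,0)
Op 4: merge R3<->R1 -> R3=(0,0,0,0) R1=(0,0,0,0)
Op 5: inc R0 by 2 -> R0=(2,0,0,0) value=2
Op 6: merge R3<->R1 -> R3=(0,0,0,0) R1=(0,0,0,0)
Op 7: inc R1 by 2 -> R1=(0,2,0,0) value=2
Op 8: merge R1<->R2 -> R1=(0,2,0,0) R2=(0,2,0,0)
Op 9: inc R3 by 1 -> R3=(0,0,0,1) value=1
Op 10: merge R2<->R0 -> R2=(2,2,0,0) R0=(2,2,0,0)

Answer: 2 2 0 0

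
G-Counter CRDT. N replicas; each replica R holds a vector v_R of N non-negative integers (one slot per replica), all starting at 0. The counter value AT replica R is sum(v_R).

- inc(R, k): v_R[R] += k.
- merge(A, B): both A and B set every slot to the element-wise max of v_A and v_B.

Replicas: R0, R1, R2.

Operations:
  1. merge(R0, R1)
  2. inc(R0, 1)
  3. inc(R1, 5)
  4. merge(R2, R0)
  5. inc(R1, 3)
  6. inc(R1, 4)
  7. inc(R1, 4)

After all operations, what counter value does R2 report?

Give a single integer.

Op 1: merge R0<->R1 -> R0=(0,0,0) R1=(0,0,0)
Op 2: inc R0 by 1 -> R0=(1,0,0) value=1
Op 3: inc R1 by 5 -> R1=(0,5,0) value=5
Op 4: merge R2<->R0 -> R2=(1,0,0) R0=(1,0,0)
Op 5: inc R1 by 3 -> R1=(0,8,0) value=8
Op 6: inc R1 by 4 -> R1=(0,12,0) value=12
Op 7: inc R1 by 4 -> R1=(0,16,0) value=16

Answer: 1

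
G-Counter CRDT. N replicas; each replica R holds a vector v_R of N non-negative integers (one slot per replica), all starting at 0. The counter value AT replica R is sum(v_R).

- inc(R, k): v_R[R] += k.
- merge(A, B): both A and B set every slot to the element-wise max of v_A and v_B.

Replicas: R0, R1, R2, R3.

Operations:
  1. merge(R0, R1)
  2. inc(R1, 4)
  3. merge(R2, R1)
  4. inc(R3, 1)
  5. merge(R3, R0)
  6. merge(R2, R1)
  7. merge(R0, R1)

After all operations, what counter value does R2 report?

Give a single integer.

Answer: 4

Derivation:
Op 1: merge R0<->R1 -> R0=(0,0,0,0) R1=(0,0,0,0)
Op 2: inc R1 by 4 -> R1=(0,4,0,0) value=4
Op 3: merge R2<->R1 -> R2=(0,4,0,0) R1=(0,4,0,0)
Op 4: inc R3 by 1 -> R3=(0,0,0,1) value=1
Op 5: merge R3<->R0 -> R3=(0,0,0,1) R0=(0,0,0,1)
Op 6: merge R2<->R1 -> R2=(0,4,0,0) R1=(0,4,0,0)
Op 7: merge R0<->R1 -> R0=(0,4,0,1) R1=(0,4,0,1)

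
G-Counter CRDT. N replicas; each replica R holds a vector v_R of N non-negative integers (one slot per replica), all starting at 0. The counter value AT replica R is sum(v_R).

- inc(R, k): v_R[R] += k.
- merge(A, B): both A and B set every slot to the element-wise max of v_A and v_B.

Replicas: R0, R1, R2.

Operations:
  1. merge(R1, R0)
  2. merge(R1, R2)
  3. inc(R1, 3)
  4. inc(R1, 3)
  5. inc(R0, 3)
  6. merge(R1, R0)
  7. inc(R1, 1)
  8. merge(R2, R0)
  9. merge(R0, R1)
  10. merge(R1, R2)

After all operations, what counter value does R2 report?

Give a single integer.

Answer: 10

Derivation:
Op 1: merge R1<->R0 -> R1=(0,0,0) R0=(0,0,0)
Op 2: merge R1<->R2 -> R1=(0,0,0) R2=(0,0,0)
Op 3: inc R1 by 3 -> R1=(0,3,0) value=3
Op 4: inc R1 by 3 -> R1=(0,6,0) value=6
Op 5: inc R0 by 3 -> R0=(3,0,0) value=3
Op 6: merge R1<->R0 -> R1=(3,6,0) R0=(3,6,0)
Op 7: inc R1 by 1 -> R1=(3,7,0) value=10
Op 8: merge R2<->R0 -> R2=(3,6,0) R0=(3,6,0)
Op 9: merge R0<->R1 -> R0=(3,7,0) R1=(3,7,0)
Op 10: merge R1<->R2 -> R1=(3,7,0) R2=(3,7,0)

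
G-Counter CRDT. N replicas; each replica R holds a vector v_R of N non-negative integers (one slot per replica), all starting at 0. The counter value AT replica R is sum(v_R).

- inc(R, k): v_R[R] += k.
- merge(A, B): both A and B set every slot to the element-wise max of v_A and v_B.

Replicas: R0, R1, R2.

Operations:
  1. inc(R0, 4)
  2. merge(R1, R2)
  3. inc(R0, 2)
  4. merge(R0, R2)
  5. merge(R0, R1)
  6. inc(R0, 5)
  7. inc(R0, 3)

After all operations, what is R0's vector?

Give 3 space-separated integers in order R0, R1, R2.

Op 1: inc R0 by 4 -> R0=(4,0,0) value=4
Op 2: merge R1<->R2 -> R1=(0,0,0) R2=(0,0,0)
Op 3: inc R0 by 2 -> R0=(6,0,0) value=6
Op 4: merge R0<->R2 -> R0=(6,0,0) R2=(6,0,0)
Op 5: merge R0<->R1 -> R0=(6,0,0) R1=(6,0,0)
Op 6: inc R0 by 5 -> R0=(11,0,0) value=11
Op 7: inc R0 by 3 -> R0=(14,0,0) value=14

Answer: 14 0 0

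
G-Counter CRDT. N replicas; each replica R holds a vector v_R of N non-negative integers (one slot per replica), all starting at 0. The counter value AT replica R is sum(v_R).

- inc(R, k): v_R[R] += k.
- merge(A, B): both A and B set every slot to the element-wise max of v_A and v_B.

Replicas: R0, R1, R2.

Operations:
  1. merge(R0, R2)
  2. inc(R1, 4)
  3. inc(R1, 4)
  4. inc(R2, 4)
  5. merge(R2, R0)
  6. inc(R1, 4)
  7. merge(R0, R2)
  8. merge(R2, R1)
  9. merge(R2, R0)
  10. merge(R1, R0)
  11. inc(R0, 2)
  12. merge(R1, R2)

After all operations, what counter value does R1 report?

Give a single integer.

Op 1: merge R0<->R2 -> R0=(0,0,0) R2=(0,0,0)
Op 2: inc R1 by 4 -> R1=(0,4,0) value=4
Op 3: inc R1 by 4 -> R1=(0,8,0) value=8
Op 4: inc R2 by 4 -> R2=(0,0,4) value=4
Op 5: merge R2<->R0 -> R2=(0,0,4) R0=(0,0,4)
Op 6: inc R1 by 4 -> R1=(0,12,0) value=12
Op 7: merge R0<->R2 -> R0=(0,0,4) R2=(0,0,4)
Op 8: merge R2<->R1 -> R2=(0,12,4) R1=(0,12,4)
Op 9: merge R2<->R0 -> R2=(0,12,4) R0=(0,12,4)
Op 10: merge R1<->R0 -> R1=(0,12,4) R0=(0,12,4)
Op 11: inc R0 by 2 -> R0=(2,12,4) value=18
Op 12: merge R1<->R2 -> R1=(0,12,4) R2=(0,12,4)

Answer: 16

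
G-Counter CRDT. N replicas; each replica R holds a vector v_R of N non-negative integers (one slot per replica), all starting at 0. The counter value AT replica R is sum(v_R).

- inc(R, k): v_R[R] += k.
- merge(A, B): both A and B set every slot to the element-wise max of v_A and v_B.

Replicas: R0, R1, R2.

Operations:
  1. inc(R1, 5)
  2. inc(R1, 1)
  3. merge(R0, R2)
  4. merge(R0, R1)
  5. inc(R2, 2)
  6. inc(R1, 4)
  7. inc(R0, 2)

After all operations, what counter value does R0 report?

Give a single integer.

Answer: 8

Derivation:
Op 1: inc R1 by 5 -> R1=(0,5,0) value=5
Op 2: inc R1 by 1 -> R1=(0,6,0) value=6
Op 3: merge R0<->R2 -> R0=(0,0,0) R2=(0,0,0)
Op 4: merge R0<->R1 -> R0=(0,6,0) R1=(0,6,0)
Op 5: inc R2 by 2 -> R2=(0,0,2) value=2
Op 6: inc R1 by 4 -> R1=(0,10,0) value=10
Op 7: inc R0 by 2 -> R0=(2,6,0) value=8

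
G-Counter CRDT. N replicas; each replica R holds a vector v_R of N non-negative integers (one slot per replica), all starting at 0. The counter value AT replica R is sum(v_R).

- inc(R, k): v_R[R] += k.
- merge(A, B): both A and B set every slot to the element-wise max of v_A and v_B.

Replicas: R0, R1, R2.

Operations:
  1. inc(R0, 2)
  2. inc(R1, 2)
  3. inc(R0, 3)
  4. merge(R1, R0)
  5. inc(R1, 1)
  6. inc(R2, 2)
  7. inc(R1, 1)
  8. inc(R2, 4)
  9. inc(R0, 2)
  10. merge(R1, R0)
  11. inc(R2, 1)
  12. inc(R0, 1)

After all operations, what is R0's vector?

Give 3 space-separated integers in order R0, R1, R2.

Op 1: inc R0 by 2 -> R0=(2,0,0) value=2
Op 2: inc R1 by 2 -> R1=(0,2,0) value=2
Op 3: inc R0 by 3 -> R0=(5,0,0) value=5
Op 4: merge R1<->R0 -> R1=(5,2,0) R0=(5,2,0)
Op 5: inc R1 by 1 -> R1=(5,3,0) value=8
Op 6: inc R2 by 2 -> R2=(0,0,2) value=2
Op 7: inc R1 by 1 -> R1=(5,4,0) value=9
Op 8: inc R2 by 4 -> R2=(0,0,6) value=6
Op 9: inc R0 by 2 -> R0=(7,2,0) value=9
Op 10: merge R1<->R0 -> R1=(7,4,0) R0=(7,4,0)
Op 11: inc R2 by 1 -> R2=(0,0,7) value=7
Op 12: inc R0 by 1 -> R0=(8,4,0) value=12

Answer: 8 4 0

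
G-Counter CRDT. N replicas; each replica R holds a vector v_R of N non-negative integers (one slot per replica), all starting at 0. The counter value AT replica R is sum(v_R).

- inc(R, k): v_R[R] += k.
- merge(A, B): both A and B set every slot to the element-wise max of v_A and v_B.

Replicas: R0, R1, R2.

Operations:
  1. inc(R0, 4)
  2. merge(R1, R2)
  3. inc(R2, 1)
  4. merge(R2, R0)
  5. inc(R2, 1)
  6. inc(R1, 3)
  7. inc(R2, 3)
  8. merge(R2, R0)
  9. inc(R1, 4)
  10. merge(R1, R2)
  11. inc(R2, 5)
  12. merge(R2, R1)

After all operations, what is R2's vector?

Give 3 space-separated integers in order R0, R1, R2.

Op 1: inc R0 by 4 -> R0=(4,0,0) value=4
Op 2: merge R1<->R2 -> R1=(0,0,0) R2=(0,0,0)
Op 3: inc R2 by 1 -> R2=(0,0,1) value=1
Op 4: merge R2<->R0 -> R2=(4,0,1) R0=(4,0,1)
Op 5: inc R2 by 1 -> R2=(4,0,2) value=6
Op 6: inc R1 by 3 -> R1=(0,3,0) value=3
Op 7: inc R2 by 3 -> R2=(4,0,5) value=9
Op 8: merge R2<->R0 -> R2=(4,0,5) R0=(4,0,5)
Op 9: inc R1 by 4 -> R1=(0,7,0) value=7
Op 10: merge R1<->R2 -> R1=(4,7,5) R2=(4,7,5)
Op 11: inc R2 by 5 -> R2=(4,7,10) value=21
Op 12: merge R2<->R1 -> R2=(4,7,10) R1=(4,7,10)

Answer: 4 7 10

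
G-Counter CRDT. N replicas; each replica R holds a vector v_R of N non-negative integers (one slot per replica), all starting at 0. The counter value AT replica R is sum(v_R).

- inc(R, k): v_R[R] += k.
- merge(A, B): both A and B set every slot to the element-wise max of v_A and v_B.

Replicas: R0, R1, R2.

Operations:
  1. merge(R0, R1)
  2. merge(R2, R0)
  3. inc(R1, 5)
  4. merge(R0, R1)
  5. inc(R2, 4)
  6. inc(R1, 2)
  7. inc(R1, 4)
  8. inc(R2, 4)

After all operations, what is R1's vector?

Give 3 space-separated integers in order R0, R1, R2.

Answer: 0 11 0

Derivation:
Op 1: merge R0<->R1 -> R0=(0,0,0) R1=(0,0,0)
Op 2: merge R2<->R0 -> R2=(0,0,0) R0=(0,0,0)
Op 3: inc R1 by 5 -> R1=(0,5,0) value=5
Op 4: merge R0<->R1 -> R0=(0,5,0) R1=(0,5,0)
Op 5: inc R2 by 4 -> R2=(0,0,4) value=4
Op 6: inc R1 by 2 -> R1=(0,7,0) value=7
Op 7: inc R1 by 4 -> R1=(0,11,0) value=11
Op 8: inc R2 by 4 -> R2=(0,0,8) value=8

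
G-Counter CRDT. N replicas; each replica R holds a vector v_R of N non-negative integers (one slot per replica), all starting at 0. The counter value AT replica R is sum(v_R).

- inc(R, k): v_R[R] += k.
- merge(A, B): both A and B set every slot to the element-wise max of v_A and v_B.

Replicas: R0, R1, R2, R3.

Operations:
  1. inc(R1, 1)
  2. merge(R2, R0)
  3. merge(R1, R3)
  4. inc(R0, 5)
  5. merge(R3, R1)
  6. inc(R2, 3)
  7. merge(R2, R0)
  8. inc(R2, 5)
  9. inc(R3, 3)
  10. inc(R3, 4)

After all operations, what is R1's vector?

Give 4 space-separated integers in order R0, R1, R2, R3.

Op 1: inc R1 by 1 -> R1=(0,1,0,0) value=1
Op 2: merge R2<->R0 -> R2=(0,0,0,0) R0=(0,0,0,0)
Op 3: merge R1<->R3 -> R1=(0,1,0,0) R3=(0,1,0,0)
Op 4: inc R0 by 5 -> R0=(5,0,0,0) value=5
Op 5: merge R3<->R1 -> R3=(0,1,0,0) R1=(0,1,0,0)
Op 6: inc R2 by 3 -> R2=(0,0,3,0) value=3
Op 7: merge R2<->R0 -> R2=(5,0,3,0) R0=(5,0,3,0)
Op 8: inc R2 by 5 -> R2=(5,0,8,0) value=13
Op 9: inc R3 by 3 -> R3=(0,1,0,3) value=4
Op 10: inc R3 by 4 -> R3=(0,1,0,7) value=8

Answer: 0 1 0 0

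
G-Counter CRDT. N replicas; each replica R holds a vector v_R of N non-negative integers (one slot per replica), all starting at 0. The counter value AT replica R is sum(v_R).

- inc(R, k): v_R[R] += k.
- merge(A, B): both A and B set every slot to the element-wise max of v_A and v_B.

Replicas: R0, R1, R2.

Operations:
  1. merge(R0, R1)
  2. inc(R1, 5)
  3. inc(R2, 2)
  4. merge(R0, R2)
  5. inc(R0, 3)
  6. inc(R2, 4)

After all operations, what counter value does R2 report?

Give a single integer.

Answer: 6

Derivation:
Op 1: merge R0<->R1 -> R0=(0,0,0) R1=(0,0,0)
Op 2: inc R1 by 5 -> R1=(0,5,0) value=5
Op 3: inc R2 by 2 -> R2=(0,0,2) value=2
Op 4: merge R0<->R2 -> R0=(0,0,2) R2=(0,0,2)
Op 5: inc R0 by 3 -> R0=(3,0,2) value=5
Op 6: inc R2 by 4 -> R2=(0,0,6) value=6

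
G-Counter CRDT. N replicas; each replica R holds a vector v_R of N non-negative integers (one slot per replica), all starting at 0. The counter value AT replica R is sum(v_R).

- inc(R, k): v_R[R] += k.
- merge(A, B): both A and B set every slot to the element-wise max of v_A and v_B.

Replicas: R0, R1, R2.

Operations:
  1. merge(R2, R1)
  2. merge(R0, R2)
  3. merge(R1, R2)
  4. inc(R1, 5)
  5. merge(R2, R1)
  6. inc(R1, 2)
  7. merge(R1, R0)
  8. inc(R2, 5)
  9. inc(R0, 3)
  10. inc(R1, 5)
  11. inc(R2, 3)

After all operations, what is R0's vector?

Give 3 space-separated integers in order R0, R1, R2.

Answer: 3 7 0

Derivation:
Op 1: merge R2<->R1 -> R2=(0,0,0) R1=(0,0,0)
Op 2: merge R0<->R2 -> R0=(0,0,0) R2=(0,0,0)
Op 3: merge R1<->R2 -> R1=(0,0,0) R2=(0,0,0)
Op 4: inc R1 by 5 -> R1=(0,5,0) value=5
Op 5: merge R2<->R1 -> R2=(0,5,0) R1=(0,5,0)
Op 6: inc R1 by 2 -> R1=(0,7,0) value=7
Op 7: merge R1<->R0 -> R1=(0,7,0) R0=(0,7,0)
Op 8: inc R2 by 5 -> R2=(0,5,5) value=10
Op 9: inc R0 by 3 -> R0=(3,7,0) value=10
Op 10: inc R1 by 5 -> R1=(0,12,0) value=12
Op 11: inc R2 by 3 -> R2=(0,5,8) value=13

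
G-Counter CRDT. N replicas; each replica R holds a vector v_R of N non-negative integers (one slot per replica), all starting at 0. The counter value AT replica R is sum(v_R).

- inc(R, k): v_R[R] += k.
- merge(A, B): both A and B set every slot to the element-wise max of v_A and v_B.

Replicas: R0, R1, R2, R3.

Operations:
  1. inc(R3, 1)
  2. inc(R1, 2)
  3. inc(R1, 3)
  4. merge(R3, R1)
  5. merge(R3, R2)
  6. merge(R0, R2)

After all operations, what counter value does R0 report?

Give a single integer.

Op 1: inc R3 by 1 -> R3=(0,0,0,1) value=1
Op 2: inc R1 by 2 -> R1=(0,2,0,0) value=2
Op 3: inc R1 by 3 -> R1=(0,5,0,0) value=5
Op 4: merge R3<->R1 -> R3=(0,5,0,1) R1=(0,5,0,1)
Op 5: merge R3<->R2 -> R3=(0,5,0,1) R2=(0,5,0,1)
Op 6: merge R0<->R2 -> R0=(0,5,0,1) R2=(0,5,0,1)

Answer: 6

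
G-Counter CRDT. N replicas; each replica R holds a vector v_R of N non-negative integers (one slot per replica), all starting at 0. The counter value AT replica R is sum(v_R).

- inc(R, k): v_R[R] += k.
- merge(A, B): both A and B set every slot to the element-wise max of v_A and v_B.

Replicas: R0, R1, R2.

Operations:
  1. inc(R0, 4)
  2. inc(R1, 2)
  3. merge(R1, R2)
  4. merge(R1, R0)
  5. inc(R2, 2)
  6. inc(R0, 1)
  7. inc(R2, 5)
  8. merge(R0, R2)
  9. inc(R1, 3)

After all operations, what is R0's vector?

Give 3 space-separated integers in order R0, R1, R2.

Op 1: inc R0 by 4 -> R0=(4,0,0) value=4
Op 2: inc R1 by 2 -> R1=(0,2,0) value=2
Op 3: merge R1<->R2 -> R1=(0,2,0) R2=(0,2,0)
Op 4: merge R1<->R0 -> R1=(4,2,0) R0=(4,2,0)
Op 5: inc R2 by 2 -> R2=(0,2,2) value=4
Op 6: inc R0 by 1 -> R0=(5,2,0) value=7
Op 7: inc R2 by 5 -> R2=(0,2,7) value=9
Op 8: merge R0<->R2 -> R0=(5,2,7) R2=(5,2,7)
Op 9: inc R1 by 3 -> R1=(4,5,0) value=9

Answer: 5 2 7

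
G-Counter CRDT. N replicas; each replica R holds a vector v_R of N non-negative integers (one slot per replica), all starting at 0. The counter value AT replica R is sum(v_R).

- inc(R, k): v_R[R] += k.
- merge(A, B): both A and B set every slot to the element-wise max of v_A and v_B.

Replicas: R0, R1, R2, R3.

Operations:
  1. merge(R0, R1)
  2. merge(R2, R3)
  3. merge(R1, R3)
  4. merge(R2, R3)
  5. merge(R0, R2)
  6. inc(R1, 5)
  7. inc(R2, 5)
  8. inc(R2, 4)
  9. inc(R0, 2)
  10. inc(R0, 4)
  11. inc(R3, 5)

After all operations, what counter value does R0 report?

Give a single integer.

Answer: 6

Derivation:
Op 1: merge R0<->R1 -> R0=(0,0,0,0) R1=(0,0,0,0)
Op 2: merge R2<->R3 -> R2=(0,0,0,0) R3=(0,0,0,0)
Op 3: merge R1<->R3 -> R1=(0,0,0,0) R3=(0,0,0,0)
Op 4: merge R2<->R3 -> R2=(0,0,0,0) R3=(0,0,0,0)
Op 5: merge R0<->R2 -> R0=(0,0,0,0) R2=(0,0,0,0)
Op 6: inc R1 by 5 -> R1=(0,5,0,0) value=5
Op 7: inc R2 by 5 -> R2=(0,0,5,0) value=5
Op 8: inc R2 by 4 -> R2=(0,0,9,0) value=9
Op 9: inc R0 by 2 -> R0=(2,0,0,0) value=2
Op 10: inc R0 by 4 -> R0=(6,0,0,0) value=6
Op 11: inc R3 by 5 -> R3=(0,0,0,5) value=5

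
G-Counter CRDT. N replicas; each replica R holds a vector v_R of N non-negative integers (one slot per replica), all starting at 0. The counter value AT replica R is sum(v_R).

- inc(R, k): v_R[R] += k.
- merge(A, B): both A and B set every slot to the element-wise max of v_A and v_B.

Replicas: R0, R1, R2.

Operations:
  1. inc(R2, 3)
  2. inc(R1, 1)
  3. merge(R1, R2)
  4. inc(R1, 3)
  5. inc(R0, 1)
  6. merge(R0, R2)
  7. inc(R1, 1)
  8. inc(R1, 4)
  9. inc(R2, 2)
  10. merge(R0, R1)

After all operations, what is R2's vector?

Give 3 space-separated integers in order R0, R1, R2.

Answer: 1 1 5

Derivation:
Op 1: inc R2 by 3 -> R2=(0,0,3) value=3
Op 2: inc R1 by 1 -> R1=(0,1,0) value=1
Op 3: merge R1<->R2 -> R1=(0,1,3) R2=(0,1,3)
Op 4: inc R1 by 3 -> R1=(0,4,3) value=7
Op 5: inc R0 by 1 -> R0=(1,0,0) value=1
Op 6: merge R0<->R2 -> R0=(1,1,3) R2=(1,1,3)
Op 7: inc R1 by 1 -> R1=(0,5,3) value=8
Op 8: inc R1 by 4 -> R1=(0,9,3) value=12
Op 9: inc R2 by 2 -> R2=(1,1,5) value=7
Op 10: merge R0<->R1 -> R0=(1,9,3) R1=(1,9,3)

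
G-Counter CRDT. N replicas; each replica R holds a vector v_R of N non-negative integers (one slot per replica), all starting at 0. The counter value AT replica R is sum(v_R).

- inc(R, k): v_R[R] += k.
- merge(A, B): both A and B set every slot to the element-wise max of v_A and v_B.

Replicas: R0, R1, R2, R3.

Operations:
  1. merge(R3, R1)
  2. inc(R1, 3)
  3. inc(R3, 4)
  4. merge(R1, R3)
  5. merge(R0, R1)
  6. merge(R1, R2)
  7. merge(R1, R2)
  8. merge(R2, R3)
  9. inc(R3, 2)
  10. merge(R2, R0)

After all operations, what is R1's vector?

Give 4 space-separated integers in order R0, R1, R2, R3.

Answer: 0 3 0 4

Derivation:
Op 1: merge R3<->R1 -> R3=(0,0,0,0) R1=(0,0,0,0)
Op 2: inc R1 by 3 -> R1=(0,3,0,0) value=3
Op 3: inc R3 by 4 -> R3=(0,0,0,4) value=4
Op 4: merge R1<->R3 -> R1=(0,3,0,4) R3=(0,3,0,4)
Op 5: merge R0<->R1 -> R0=(0,3,0,4) R1=(0,3,0,4)
Op 6: merge R1<->R2 -> R1=(0,3,0,4) R2=(0,3,0,4)
Op 7: merge R1<->R2 -> R1=(0,3,0,4) R2=(0,3,0,4)
Op 8: merge R2<->R3 -> R2=(0,3,0,4) R3=(0,3,0,4)
Op 9: inc R3 by 2 -> R3=(0,3,0,6) value=9
Op 10: merge R2<->R0 -> R2=(0,3,0,4) R0=(0,3,0,4)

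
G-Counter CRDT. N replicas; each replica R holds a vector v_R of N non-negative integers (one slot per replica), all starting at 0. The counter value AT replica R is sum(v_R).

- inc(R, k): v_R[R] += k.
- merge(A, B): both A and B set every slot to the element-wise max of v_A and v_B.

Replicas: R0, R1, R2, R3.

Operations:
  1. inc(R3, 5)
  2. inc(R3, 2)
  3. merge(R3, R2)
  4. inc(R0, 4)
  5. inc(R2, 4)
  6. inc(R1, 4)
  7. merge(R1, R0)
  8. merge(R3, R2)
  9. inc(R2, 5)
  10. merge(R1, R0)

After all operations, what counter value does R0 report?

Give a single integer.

Op 1: inc R3 by 5 -> R3=(0,0,0,5) value=5
Op 2: inc R3 by 2 -> R3=(0,0,0,7) value=7
Op 3: merge R3<->R2 -> R3=(0,0,0,7) R2=(0,0,0,7)
Op 4: inc R0 by 4 -> R0=(4,0,0,0) value=4
Op 5: inc R2 by 4 -> R2=(0,0,4,7) value=11
Op 6: inc R1 by 4 -> R1=(0,4,0,0) value=4
Op 7: merge R1<->R0 -> R1=(4,4,0,0) R0=(4,4,0,0)
Op 8: merge R3<->R2 -> R3=(0,0,4,7) R2=(0,0,4,7)
Op 9: inc R2 by 5 -> R2=(0,0,9,7) value=16
Op 10: merge R1<->R0 -> R1=(4,4,0,0) R0=(4,4,0,0)

Answer: 8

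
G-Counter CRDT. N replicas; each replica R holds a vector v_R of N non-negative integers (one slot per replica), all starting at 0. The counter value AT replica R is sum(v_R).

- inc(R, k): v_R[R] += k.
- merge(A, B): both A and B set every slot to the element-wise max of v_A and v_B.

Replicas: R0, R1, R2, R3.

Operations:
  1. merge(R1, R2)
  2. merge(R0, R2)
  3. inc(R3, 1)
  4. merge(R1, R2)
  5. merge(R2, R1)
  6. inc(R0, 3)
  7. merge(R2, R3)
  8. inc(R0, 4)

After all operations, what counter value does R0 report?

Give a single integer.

Op 1: merge R1<->R2 -> R1=(0,0,0,0) R2=(0,0,0,0)
Op 2: merge R0<->R2 -> R0=(0,0,0,0) R2=(0,0,0,0)
Op 3: inc R3 by 1 -> R3=(0,0,0,1) value=1
Op 4: merge R1<->R2 -> R1=(0,0,0,0) R2=(0,0,0,0)
Op 5: merge R2<->R1 -> R2=(0,0,0,0) R1=(0,0,0,0)
Op 6: inc R0 by 3 -> R0=(3,0,0,0) value=3
Op 7: merge R2<->R3 -> R2=(0,0,0,1) R3=(0,0,0,1)
Op 8: inc R0 by 4 -> R0=(7,0,0,0) value=7

Answer: 7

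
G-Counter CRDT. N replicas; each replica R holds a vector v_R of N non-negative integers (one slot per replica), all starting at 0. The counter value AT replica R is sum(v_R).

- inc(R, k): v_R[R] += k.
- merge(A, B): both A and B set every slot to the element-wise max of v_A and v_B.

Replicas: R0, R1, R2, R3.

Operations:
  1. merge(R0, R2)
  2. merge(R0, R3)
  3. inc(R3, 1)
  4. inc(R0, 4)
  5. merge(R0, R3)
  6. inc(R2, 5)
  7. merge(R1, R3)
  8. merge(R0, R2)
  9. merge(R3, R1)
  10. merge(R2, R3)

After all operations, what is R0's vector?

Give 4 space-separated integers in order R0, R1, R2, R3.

Answer: 4 0 5 1

Derivation:
Op 1: merge R0<->R2 -> R0=(0,0,0,0) R2=(0,0,0,0)
Op 2: merge R0<->R3 -> R0=(0,0,0,0) R3=(0,0,0,0)
Op 3: inc R3 by 1 -> R3=(0,0,0,1) value=1
Op 4: inc R0 by 4 -> R0=(4,0,0,0) value=4
Op 5: merge R0<->R3 -> R0=(4,0,0,1) R3=(4,0,0,1)
Op 6: inc R2 by 5 -> R2=(0,0,5,0) value=5
Op 7: merge R1<->R3 -> R1=(4,0,0,1) R3=(4,0,0,1)
Op 8: merge R0<->R2 -> R0=(4,0,5,1) R2=(4,0,5,1)
Op 9: merge R3<->R1 -> R3=(4,0,0,1) R1=(4,0,0,1)
Op 10: merge R2<->R3 -> R2=(4,0,5,1) R3=(4,0,5,1)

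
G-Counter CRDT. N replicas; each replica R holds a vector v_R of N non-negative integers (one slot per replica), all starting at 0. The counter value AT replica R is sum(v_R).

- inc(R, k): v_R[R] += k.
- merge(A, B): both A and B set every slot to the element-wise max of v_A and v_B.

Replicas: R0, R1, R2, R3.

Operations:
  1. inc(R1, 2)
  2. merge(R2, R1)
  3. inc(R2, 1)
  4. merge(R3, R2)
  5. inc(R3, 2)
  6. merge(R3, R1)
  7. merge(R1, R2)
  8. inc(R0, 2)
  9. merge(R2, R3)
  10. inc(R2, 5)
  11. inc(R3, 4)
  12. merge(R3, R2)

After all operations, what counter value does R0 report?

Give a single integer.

Op 1: inc R1 by 2 -> R1=(0,2,0,0) value=2
Op 2: merge R2<->R1 -> R2=(0,2,0,0) R1=(0,2,0,0)
Op 3: inc R2 by 1 -> R2=(0,2,1,0) value=3
Op 4: merge R3<->R2 -> R3=(0,2,1,0) R2=(0,2,1,0)
Op 5: inc R3 by 2 -> R3=(0,2,1,2) value=5
Op 6: merge R3<->R1 -> R3=(0,2,1,2) R1=(0,2,1,2)
Op 7: merge R1<->R2 -> R1=(0,2,1,2) R2=(0,2,1,2)
Op 8: inc R0 by 2 -> R0=(2,0,0,0) value=2
Op 9: merge R2<->R3 -> R2=(0,2,1,2) R3=(0,2,1,2)
Op 10: inc R2 by 5 -> R2=(0,2,6,2) value=10
Op 11: inc R3 by 4 -> R3=(0,2,1,6) value=9
Op 12: merge R3<->R2 -> R3=(0,2,6,6) R2=(0,2,6,6)

Answer: 2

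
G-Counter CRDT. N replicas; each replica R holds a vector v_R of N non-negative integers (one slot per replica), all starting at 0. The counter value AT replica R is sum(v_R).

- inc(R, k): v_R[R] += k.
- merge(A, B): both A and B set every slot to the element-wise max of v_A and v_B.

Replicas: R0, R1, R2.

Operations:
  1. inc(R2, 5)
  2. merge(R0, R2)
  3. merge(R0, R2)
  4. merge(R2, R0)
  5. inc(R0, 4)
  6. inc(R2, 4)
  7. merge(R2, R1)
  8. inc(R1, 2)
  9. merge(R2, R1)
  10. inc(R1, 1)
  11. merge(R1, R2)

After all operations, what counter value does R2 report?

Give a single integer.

Answer: 12

Derivation:
Op 1: inc R2 by 5 -> R2=(0,0,5) value=5
Op 2: merge R0<->R2 -> R0=(0,0,5) R2=(0,0,5)
Op 3: merge R0<->R2 -> R0=(0,0,5) R2=(0,0,5)
Op 4: merge R2<->R0 -> R2=(0,0,5) R0=(0,0,5)
Op 5: inc R0 by 4 -> R0=(4,0,5) value=9
Op 6: inc R2 by 4 -> R2=(0,0,9) value=9
Op 7: merge R2<->R1 -> R2=(0,0,9) R1=(0,0,9)
Op 8: inc R1 by 2 -> R1=(0,2,9) value=11
Op 9: merge R2<->R1 -> R2=(0,2,9) R1=(0,2,9)
Op 10: inc R1 by 1 -> R1=(0,3,9) value=12
Op 11: merge R1<->R2 -> R1=(0,3,9) R2=(0,3,9)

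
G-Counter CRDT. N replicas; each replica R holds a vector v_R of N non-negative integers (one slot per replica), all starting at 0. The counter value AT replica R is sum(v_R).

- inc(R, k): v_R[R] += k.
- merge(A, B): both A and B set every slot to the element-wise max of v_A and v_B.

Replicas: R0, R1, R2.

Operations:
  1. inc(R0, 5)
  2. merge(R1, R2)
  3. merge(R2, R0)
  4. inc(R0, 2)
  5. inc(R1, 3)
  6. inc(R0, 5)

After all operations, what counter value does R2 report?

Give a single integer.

Answer: 5

Derivation:
Op 1: inc R0 by 5 -> R0=(5,0,0) value=5
Op 2: merge R1<->R2 -> R1=(0,0,0) R2=(0,0,0)
Op 3: merge R2<->R0 -> R2=(5,0,0) R0=(5,0,0)
Op 4: inc R0 by 2 -> R0=(7,0,0) value=7
Op 5: inc R1 by 3 -> R1=(0,3,0) value=3
Op 6: inc R0 by 5 -> R0=(12,0,0) value=12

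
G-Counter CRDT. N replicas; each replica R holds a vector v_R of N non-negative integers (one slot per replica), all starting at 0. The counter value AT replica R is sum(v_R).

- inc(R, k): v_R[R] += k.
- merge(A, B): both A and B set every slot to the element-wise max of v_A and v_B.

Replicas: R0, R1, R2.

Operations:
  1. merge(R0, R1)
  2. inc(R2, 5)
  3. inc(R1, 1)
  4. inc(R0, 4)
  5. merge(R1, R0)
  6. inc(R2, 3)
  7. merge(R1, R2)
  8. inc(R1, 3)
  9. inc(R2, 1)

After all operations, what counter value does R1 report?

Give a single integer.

Op 1: merge R0<->R1 -> R0=(0,0,0) R1=(0,0,0)
Op 2: inc R2 by 5 -> R2=(0,0,5) value=5
Op 3: inc R1 by 1 -> R1=(0,1,0) value=1
Op 4: inc R0 by 4 -> R0=(4,0,0) value=4
Op 5: merge R1<->R0 -> R1=(4,1,0) R0=(4,1,0)
Op 6: inc R2 by 3 -> R2=(0,0,8) value=8
Op 7: merge R1<->R2 -> R1=(4,1,8) R2=(4,1,8)
Op 8: inc R1 by 3 -> R1=(4,4,8) value=16
Op 9: inc R2 by 1 -> R2=(4,1,9) value=14

Answer: 16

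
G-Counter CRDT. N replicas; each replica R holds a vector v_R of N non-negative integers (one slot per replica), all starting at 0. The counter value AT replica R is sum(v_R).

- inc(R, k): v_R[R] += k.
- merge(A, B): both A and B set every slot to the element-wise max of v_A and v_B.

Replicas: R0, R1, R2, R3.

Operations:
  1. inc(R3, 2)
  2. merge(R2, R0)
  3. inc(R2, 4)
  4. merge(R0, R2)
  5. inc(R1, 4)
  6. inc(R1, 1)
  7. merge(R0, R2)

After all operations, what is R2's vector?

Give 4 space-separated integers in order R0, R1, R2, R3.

Op 1: inc R3 by 2 -> R3=(0,0,0,2) value=2
Op 2: merge R2<->R0 -> R2=(0,0,0,0) R0=(0,0,0,0)
Op 3: inc R2 by 4 -> R2=(0,0,4,0) value=4
Op 4: merge R0<->R2 -> R0=(0,0,4,0) R2=(0,0,4,0)
Op 5: inc R1 by 4 -> R1=(0,4,0,0) value=4
Op 6: inc R1 by 1 -> R1=(0,5,0,0) value=5
Op 7: merge R0<->R2 -> R0=(0,0,4,0) R2=(0,0,4,0)

Answer: 0 0 4 0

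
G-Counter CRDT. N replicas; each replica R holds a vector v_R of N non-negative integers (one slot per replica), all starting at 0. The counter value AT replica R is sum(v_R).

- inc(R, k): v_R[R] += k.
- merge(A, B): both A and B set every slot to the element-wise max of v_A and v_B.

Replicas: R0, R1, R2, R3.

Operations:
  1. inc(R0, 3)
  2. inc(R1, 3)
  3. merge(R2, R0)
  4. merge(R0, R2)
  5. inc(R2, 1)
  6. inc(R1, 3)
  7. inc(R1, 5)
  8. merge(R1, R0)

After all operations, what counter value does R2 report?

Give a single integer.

Op 1: inc R0 by 3 -> R0=(3,0,0,0) value=3
Op 2: inc R1 by 3 -> R1=(0,3,0,0) value=3
Op 3: merge R2<->R0 -> R2=(3,0,0,0) R0=(3,0,0,0)
Op 4: merge R0<->R2 -> R0=(3,0,0,0) R2=(3,0,0,0)
Op 5: inc R2 by 1 -> R2=(3,0,1,0) value=4
Op 6: inc R1 by 3 -> R1=(0,6,0,0) value=6
Op 7: inc R1 by 5 -> R1=(0,11,0,0) value=11
Op 8: merge R1<->R0 -> R1=(3,11,0,0) R0=(3,11,0,0)

Answer: 4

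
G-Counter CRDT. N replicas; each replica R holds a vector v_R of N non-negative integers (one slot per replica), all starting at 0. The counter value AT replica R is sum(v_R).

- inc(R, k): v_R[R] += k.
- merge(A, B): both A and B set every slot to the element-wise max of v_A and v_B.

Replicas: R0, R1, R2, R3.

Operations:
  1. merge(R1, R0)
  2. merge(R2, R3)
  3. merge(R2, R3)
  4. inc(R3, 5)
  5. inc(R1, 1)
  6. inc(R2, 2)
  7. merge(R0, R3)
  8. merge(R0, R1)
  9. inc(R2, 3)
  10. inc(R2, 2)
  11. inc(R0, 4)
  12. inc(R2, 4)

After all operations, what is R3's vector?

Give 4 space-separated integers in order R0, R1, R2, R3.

Op 1: merge R1<->R0 -> R1=(0,0,0,0) R0=(0,0,0,0)
Op 2: merge R2<->R3 -> R2=(0,0,0,0) R3=(0,0,0,0)
Op 3: merge R2<->R3 -> R2=(0,0,0,0) R3=(0,0,0,0)
Op 4: inc R3 by 5 -> R3=(0,0,0,5) value=5
Op 5: inc R1 by 1 -> R1=(0,1,0,0) value=1
Op 6: inc R2 by 2 -> R2=(0,0,2,0) value=2
Op 7: merge R0<->R3 -> R0=(0,0,0,5) R3=(0,0,0,5)
Op 8: merge R0<->R1 -> R0=(0,1,0,5) R1=(0,1,0,5)
Op 9: inc R2 by 3 -> R2=(0,0,5,0) value=5
Op 10: inc R2 by 2 -> R2=(0,0,7,0) value=7
Op 11: inc R0 by 4 -> R0=(4,1,0,5) value=10
Op 12: inc R2 by 4 -> R2=(0,0,11,0) value=11

Answer: 0 0 0 5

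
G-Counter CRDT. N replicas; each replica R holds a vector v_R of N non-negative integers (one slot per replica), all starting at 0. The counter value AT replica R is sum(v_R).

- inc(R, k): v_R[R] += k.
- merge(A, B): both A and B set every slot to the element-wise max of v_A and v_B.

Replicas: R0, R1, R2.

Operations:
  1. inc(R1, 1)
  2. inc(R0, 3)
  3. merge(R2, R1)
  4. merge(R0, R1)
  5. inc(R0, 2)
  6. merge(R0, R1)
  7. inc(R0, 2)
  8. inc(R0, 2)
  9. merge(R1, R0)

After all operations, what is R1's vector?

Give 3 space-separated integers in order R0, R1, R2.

Answer: 9 1 0

Derivation:
Op 1: inc R1 by 1 -> R1=(0,1,0) value=1
Op 2: inc R0 by 3 -> R0=(3,0,0) value=3
Op 3: merge R2<->R1 -> R2=(0,1,0) R1=(0,1,0)
Op 4: merge R0<->R1 -> R0=(3,1,0) R1=(3,1,0)
Op 5: inc R0 by 2 -> R0=(5,1,0) value=6
Op 6: merge R0<->R1 -> R0=(5,1,0) R1=(5,1,0)
Op 7: inc R0 by 2 -> R0=(7,1,0) value=8
Op 8: inc R0 by 2 -> R0=(9,1,0) value=10
Op 9: merge R1<->R0 -> R1=(9,1,0) R0=(9,1,0)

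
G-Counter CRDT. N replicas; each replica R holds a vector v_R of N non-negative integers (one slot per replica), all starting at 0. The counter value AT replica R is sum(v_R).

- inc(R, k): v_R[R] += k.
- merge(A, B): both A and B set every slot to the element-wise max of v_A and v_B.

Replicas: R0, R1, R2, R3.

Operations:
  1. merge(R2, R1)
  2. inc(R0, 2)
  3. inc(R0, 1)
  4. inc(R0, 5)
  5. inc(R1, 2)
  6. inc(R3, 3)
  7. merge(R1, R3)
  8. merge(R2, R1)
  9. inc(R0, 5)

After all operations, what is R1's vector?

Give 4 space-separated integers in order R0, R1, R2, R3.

Answer: 0 2 0 3

Derivation:
Op 1: merge R2<->R1 -> R2=(0,0,0,0) R1=(0,0,0,0)
Op 2: inc R0 by 2 -> R0=(2,0,0,0) value=2
Op 3: inc R0 by 1 -> R0=(3,0,0,0) value=3
Op 4: inc R0 by 5 -> R0=(8,0,0,0) value=8
Op 5: inc R1 by 2 -> R1=(0,2,0,0) value=2
Op 6: inc R3 by 3 -> R3=(0,0,0,3) value=3
Op 7: merge R1<->R3 -> R1=(0,2,0,3) R3=(0,2,0,3)
Op 8: merge R2<->R1 -> R2=(0,2,0,3) R1=(0,2,0,3)
Op 9: inc R0 by 5 -> R0=(13,0,0,0) value=13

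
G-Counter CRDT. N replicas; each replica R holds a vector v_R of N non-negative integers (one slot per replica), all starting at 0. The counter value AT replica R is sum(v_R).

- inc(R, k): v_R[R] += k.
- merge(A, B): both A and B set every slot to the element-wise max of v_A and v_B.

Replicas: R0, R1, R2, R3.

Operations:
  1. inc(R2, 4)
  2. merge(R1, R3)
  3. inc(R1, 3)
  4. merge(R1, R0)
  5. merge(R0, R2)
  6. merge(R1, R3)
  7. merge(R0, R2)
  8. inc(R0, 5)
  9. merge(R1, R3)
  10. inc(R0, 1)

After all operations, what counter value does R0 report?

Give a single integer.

Answer: 13

Derivation:
Op 1: inc R2 by 4 -> R2=(0,0,4,0) value=4
Op 2: merge R1<->R3 -> R1=(0,0,0,0) R3=(0,0,0,0)
Op 3: inc R1 by 3 -> R1=(0,3,0,0) value=3
Op 4: merge R1<->R0 -> R1=(0,3,0,0) R0=(0,3,0,0)
Op 5: merge R0<->R2 -> R0=(0,3,4,0) R2=(0,3,4,0)
Op 6: merge R1<->R3 -> R1=(0,3,0,0) R3=(0,3,0,0)
Op 7: merge R0<->R2 -> R0=(0,3,4,0) R2=(0,3,4,0)
Op 8: inc R0 by 5 -> R0=(5,3,4,0) value=12
Op 9: merge R1<->R3 -> R1=(0,3,0,0) R3=(0,3,0,0)
Op 10: inc R0 by 1 -> R0=(6,3,4,0) value=13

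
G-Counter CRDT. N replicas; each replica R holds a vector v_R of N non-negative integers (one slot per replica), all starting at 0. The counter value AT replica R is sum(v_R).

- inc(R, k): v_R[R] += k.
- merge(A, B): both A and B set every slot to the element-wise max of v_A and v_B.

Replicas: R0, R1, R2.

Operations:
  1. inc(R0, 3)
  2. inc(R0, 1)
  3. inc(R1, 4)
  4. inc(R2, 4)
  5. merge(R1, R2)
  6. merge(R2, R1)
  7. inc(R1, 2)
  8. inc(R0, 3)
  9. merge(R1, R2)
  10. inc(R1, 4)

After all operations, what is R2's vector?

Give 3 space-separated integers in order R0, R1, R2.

Op 1: inc R0 by 3 -> R0=(3,0,0) value=3
Op 2: inc R0 by 1 -> R0=(4,0,0) value=4
Op 3: inc R1 by 4 -> R1=(0,4,0) value=4
Op 4: inc R2 by 4 -> R2=(0,0,4) value=4
Op 5: merge R1<->R2 -> R1=(0,4,4) R2=(0,4,4)
Op 6: merge R2<->R1 -> R2=(0,4,4) R1=(0,4,4)
Op 7: inc R1 by 2 -> R1=(0,6,4) value=10
Op 8: inc R0 by 3 -> R0=(7,0,0) value=7
Op 9: merge R1<->R2 -> R1=(0,6,4) R2=(0,6,4)
Op 10: inc R1 by 4 -> R1=(0,10,4) value=14

Answer: 0 6 4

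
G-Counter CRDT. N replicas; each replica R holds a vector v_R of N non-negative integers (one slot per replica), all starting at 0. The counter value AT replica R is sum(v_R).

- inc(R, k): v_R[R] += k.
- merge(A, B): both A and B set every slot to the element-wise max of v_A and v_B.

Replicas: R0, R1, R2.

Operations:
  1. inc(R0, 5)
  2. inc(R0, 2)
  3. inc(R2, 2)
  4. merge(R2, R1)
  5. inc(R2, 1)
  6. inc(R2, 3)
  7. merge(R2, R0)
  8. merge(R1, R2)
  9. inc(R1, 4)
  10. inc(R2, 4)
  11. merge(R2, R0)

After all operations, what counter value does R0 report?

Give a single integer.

Op 1: inc R0 by 5 -> R0=(5,0,0) value=5
Op 2: inc R0 by 2 -> R0=(7,0,0) value=7
Op 3: inc R2 by 2 -> R2=(0,0,2) value=2
Op 4: merge R2<->R1 -> R2=(0,0,2) R1=(0,0,2)
Op 5: inc R2 by 1 -> R2=(0,0,3) value=3
Op 6: inc R2 by 3 -> R2=(0,0,6) value=6
Op 7: merge R2<->R0 -> R2=(7,0,6) R0=(7,0,6)
Op 8: merge R1<->R2 -> R1=(7,0,6) R2=(7,0,6)
Op 9: inc R1 by 4 -> R1=(7,4,6) value=17
Op 10: inc R2 by 4 -> R2=(7,0,10) value=17
Op 11: merge R2<->R0 -> R2=(7,0,10) R0=(7,0,10)

Answer: 17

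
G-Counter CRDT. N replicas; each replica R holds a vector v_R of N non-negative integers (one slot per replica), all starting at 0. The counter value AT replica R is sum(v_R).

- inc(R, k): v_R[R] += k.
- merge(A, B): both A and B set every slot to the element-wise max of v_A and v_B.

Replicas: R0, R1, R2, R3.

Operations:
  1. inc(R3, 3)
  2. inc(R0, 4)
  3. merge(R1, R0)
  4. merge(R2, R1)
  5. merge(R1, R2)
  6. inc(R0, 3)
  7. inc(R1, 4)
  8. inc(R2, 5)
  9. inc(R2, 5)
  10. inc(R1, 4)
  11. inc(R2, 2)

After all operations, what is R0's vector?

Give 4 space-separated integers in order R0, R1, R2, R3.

Answer: 7 0 0 0

Derivation:
Op 1: inc R3 by 3 -> R3=(0,0,0,3) value=3
Op 2: inc R0 by 4 -> R0=(4,0,0,0) value=4
Op 3: merge R1<->R0 -> R1=(4,0,0,0) R0=(4,0,0,0)
Op 4: merge R2<->R1 -> R2=(4,0,0,0) R1=(4,0,0,0)
Op 5: merge R1<->R2 -> R1=(4,0,0,0) R2=(4,0,0,0)
Op 6: inc R0 by 3 -> R0=(7,0,0,0) value=7
Op 7: inc R1 by 4 -> R1=(4,4,0,0) value=8
Op 8: inc R2 by 5 -> R2=(4,0,5,0) value=9
Op 9: inc R2 by 5 -> R2=(4,0,10,0) value=14
Op 10: inc R1 by 4 -> R1=(4,8,0,0) value=12
Op 11: inc R2 by 2 -> R2=(4,0,12,0) value=16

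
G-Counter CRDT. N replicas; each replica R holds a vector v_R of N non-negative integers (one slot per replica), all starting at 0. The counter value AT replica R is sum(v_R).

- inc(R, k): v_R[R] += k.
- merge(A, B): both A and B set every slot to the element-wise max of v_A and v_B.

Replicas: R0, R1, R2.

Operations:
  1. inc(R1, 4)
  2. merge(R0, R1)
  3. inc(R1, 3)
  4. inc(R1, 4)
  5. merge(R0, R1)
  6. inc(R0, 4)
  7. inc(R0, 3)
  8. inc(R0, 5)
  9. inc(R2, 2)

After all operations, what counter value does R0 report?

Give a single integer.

Answer: 23

Derivation:
Op 1: inc R1 by 4 -> R1=(0,4,0) value=4
Op 2: merge R0<->R1 -> R0=(0,4,0) R1=(0,4,0)
Op 3: inc R1 by 3 -> R1=(0,7,0) value=7
Op 4: inc R1 by 4 -> R1=(0,11,0) value=11
Op 5: merge R0<->R1 -> R0=(0,11,0) R1=(0,11,0)
Op 6: inc R0 by 4 -> R0=(4,11,0) value=15
Op 7: inc R0 by 3 -> R0=(7,11,0) value=18
Op 8: inc R0 by 5 -> R0=(12,11,0) value=23
Op 9: inc R2 by 2 -> R2=(0,0,2) value=2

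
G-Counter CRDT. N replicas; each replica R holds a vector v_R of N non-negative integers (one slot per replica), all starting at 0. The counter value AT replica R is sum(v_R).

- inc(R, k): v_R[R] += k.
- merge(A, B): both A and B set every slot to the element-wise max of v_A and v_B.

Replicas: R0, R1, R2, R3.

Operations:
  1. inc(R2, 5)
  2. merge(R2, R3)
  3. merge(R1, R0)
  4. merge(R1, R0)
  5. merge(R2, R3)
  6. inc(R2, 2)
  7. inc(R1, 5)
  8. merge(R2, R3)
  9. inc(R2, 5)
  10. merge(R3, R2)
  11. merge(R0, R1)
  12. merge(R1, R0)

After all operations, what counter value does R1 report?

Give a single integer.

Op 1: inc R2 by 5 -> R2=(0,0,5,0) value=5
Op 2: merge R2<->R3 -> R2=(0,0,5,0) R3=(0,0,5,0)
Op 3: merge R1<->R0 -> R1=(0,0,0,0) R0=(0,0,0,0)
Op 4: merge R1<->R0 -> R1=(0,0,0,0) R0=(0,0,0,0)
Op 5: merge R2<->R3 -> R2=(0,0,5,0) R3=(0,0,5,0)
Op 6: inc R2 by 2 -> R2=(0,0,7,0) value=7
Op 7: inc R1 by 5 -> R1=(0,5,0,0) value=5
Op 8: merge R2<->R3 -> R2=(0,0,7,0) R3=(0,0,7,0)
Op 9: inc R2 by 5 -> R2=(0,0,12,0) value=12
Op 10: merge R3<->R2 -> R3=(0,0,12,0) R2=(0,0,12,0)
Op 11: merge R0<->R1 -> R0=(0,5,0,0) R1=(0,5,0,0)
Op 12: merge R1<->R0 -> R1=(0,5,0,0) R0=(0,5,0,0)

Answer: 5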